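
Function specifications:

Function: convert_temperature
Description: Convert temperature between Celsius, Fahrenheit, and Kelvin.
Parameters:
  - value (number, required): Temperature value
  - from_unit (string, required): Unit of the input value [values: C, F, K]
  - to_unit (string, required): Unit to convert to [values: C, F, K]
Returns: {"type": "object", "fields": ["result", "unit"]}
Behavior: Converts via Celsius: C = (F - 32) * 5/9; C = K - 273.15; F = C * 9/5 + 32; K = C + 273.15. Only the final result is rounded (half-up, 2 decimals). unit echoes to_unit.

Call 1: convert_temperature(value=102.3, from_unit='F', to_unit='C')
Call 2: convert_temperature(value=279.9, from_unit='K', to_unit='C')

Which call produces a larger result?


Call 1:
  To C: (102.3 - 32) * 5/9 = 39.055556
  Target is C: 39.055556
  Round to 2 decimals: 39.06
  -> 39.06 C
Call 2:
  To C: 279.9 - 273.15 = 6.75
  Target is C: 6.75
  Round to 2 decimals: 6.75
  -> 6.75 C
Call 1 (39.06 C)


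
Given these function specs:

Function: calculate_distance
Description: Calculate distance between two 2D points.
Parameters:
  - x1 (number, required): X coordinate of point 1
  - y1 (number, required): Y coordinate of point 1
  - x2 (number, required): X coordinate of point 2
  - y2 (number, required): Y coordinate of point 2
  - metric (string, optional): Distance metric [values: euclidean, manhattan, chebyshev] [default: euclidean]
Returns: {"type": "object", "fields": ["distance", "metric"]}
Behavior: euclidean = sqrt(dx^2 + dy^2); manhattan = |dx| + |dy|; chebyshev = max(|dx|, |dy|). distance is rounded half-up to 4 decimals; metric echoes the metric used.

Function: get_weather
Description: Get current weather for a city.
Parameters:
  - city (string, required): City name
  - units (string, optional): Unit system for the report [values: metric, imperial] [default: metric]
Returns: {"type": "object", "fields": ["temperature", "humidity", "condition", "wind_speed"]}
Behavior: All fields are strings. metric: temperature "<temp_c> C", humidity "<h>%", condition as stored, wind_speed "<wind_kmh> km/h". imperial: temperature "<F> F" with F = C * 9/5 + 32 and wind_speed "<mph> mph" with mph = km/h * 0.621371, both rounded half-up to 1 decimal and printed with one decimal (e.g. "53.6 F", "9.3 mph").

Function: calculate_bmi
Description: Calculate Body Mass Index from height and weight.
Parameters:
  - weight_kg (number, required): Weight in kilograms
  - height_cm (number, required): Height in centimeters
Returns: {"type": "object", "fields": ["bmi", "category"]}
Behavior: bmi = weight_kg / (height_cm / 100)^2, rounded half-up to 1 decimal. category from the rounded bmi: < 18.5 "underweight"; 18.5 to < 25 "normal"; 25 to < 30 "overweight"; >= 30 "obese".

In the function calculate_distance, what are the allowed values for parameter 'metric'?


The calculate_distance spec declares:
  - metric (string, optional): Distance metric [values: euclidean, manhattan, chebyshev] [default: euclidean]
Allowed values:
euclidean, manhattan, chebyshev


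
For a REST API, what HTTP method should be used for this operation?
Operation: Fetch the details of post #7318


GET = read, POST = create, PUT = update/replace, DELETE = remove
This operation is a read.
GET


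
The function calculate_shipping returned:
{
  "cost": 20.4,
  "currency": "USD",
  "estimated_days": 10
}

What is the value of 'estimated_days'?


10


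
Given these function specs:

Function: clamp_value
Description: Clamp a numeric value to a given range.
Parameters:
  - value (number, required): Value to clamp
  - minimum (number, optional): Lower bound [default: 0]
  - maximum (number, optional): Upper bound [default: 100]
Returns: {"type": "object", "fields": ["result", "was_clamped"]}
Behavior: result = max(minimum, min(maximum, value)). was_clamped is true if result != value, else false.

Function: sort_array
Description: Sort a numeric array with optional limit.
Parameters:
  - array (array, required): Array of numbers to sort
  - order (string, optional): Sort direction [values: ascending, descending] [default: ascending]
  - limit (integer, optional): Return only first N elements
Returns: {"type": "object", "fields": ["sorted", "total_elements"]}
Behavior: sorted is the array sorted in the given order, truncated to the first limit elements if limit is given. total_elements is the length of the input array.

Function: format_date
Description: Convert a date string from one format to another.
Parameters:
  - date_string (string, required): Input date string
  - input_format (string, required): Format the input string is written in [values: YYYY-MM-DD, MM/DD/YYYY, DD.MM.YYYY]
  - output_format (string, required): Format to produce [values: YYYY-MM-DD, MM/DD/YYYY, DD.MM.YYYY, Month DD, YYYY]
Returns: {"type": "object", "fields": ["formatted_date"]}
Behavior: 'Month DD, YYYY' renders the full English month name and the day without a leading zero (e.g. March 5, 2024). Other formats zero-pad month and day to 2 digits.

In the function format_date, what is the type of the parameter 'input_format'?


The format_date spec declares:
  - input_format (string, required): Format the input string is written in [values: YYYY-MM-DD, MM/DD/YYYY, DD.MM.YYYY]
Type:
string


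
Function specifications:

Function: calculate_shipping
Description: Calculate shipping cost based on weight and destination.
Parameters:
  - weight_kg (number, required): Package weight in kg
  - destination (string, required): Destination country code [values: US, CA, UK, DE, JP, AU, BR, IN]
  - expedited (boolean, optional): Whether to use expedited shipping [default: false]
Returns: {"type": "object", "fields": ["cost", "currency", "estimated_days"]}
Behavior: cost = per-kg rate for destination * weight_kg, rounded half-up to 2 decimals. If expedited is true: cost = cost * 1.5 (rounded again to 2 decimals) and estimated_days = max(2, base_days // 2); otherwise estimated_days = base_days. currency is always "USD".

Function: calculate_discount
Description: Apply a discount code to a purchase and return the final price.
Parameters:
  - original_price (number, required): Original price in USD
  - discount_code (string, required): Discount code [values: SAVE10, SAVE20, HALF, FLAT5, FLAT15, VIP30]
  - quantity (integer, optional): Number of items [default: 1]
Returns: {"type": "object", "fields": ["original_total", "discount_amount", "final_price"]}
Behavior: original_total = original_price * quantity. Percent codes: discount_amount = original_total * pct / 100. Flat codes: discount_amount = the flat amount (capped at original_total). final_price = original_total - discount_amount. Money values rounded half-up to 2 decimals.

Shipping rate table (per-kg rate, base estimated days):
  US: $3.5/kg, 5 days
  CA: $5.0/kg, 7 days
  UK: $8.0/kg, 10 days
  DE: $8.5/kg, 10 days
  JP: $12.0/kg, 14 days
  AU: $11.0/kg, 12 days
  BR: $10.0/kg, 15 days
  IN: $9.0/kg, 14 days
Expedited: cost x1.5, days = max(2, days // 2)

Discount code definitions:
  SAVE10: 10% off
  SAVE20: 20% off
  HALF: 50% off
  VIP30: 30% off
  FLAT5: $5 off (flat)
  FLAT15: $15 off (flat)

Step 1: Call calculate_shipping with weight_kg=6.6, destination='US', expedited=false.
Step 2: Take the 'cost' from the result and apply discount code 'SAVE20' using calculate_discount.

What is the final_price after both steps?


Step 1: calculate_shipping(weight_kg=6.6, destination=US, expedited=false)
  Rate for US: $3.5/kg, base 5 days
  cost = 3.5 * 6.6 = 23.1 -> 23.10
  expedited not set/false: estimated_days = 5
  -> cost = 23.10 USD
Step 2: calculate_discount(original_price=23.1, discount_code=SAVE20, quantity=1)
  original_total = 23.1 * 1 = 23.10
  SAVE20 = 20% off: discount_amount = 23.10 * 20/100 = 4.62 -> 4.62
  final_price = 23.10 - 4.62 = 18.48
  -> final_price = 18.48
$18.48


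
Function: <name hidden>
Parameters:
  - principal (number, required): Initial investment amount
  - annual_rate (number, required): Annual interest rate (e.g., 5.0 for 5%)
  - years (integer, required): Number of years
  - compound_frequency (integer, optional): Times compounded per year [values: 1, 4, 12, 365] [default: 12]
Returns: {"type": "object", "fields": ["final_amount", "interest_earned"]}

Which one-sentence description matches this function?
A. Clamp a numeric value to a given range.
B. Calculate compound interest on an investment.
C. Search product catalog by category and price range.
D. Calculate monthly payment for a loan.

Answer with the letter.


Parameters principal, annual_rate, years, compound_frequency and return ["final_amount", "interest_earned"] fit: Calculate compound interest on an investment.
B


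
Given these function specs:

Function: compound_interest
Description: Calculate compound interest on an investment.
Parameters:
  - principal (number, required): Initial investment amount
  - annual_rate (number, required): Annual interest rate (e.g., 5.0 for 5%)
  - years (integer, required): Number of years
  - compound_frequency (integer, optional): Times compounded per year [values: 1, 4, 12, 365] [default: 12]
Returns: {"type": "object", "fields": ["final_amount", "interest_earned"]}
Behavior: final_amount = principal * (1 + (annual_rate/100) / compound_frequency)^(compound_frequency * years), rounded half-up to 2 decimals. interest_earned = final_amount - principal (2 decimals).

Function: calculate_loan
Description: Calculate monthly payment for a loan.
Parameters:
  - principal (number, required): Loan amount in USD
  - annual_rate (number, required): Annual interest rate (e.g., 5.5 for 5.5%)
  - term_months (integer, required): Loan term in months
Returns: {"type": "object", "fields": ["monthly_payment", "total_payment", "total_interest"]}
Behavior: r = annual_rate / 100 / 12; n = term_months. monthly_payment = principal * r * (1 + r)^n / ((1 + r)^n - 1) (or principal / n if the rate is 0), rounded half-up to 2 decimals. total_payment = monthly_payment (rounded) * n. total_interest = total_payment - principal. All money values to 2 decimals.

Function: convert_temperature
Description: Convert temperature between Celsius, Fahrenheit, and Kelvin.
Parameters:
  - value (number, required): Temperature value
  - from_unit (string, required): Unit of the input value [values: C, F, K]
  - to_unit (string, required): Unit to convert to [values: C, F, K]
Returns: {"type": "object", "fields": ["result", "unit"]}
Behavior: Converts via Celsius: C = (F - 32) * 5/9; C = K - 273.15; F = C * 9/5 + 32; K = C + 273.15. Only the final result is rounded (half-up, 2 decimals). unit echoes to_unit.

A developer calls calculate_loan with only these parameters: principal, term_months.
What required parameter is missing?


Required parameters: principal, annual_rate, term_months
Provided: principal, term_months
Missing: annual_rate
annual_rate


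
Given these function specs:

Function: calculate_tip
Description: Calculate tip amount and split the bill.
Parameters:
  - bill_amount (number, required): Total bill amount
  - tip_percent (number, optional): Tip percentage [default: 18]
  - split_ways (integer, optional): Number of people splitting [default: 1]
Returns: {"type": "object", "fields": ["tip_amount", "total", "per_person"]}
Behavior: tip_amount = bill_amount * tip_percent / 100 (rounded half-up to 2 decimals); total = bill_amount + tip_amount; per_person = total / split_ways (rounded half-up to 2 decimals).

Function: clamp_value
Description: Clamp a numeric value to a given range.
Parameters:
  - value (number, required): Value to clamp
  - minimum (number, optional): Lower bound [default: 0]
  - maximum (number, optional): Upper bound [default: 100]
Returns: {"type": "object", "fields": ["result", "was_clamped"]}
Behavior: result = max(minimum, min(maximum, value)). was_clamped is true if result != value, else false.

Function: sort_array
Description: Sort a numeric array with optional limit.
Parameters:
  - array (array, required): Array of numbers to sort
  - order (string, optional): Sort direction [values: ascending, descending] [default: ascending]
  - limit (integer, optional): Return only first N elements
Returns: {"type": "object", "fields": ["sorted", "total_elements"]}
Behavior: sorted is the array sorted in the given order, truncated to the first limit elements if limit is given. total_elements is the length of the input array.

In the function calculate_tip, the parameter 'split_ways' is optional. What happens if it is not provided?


The calculate_tip spec declares:
  - split_ways (integer, optional): Number of people splitting [default: 1]
It defaults to 1


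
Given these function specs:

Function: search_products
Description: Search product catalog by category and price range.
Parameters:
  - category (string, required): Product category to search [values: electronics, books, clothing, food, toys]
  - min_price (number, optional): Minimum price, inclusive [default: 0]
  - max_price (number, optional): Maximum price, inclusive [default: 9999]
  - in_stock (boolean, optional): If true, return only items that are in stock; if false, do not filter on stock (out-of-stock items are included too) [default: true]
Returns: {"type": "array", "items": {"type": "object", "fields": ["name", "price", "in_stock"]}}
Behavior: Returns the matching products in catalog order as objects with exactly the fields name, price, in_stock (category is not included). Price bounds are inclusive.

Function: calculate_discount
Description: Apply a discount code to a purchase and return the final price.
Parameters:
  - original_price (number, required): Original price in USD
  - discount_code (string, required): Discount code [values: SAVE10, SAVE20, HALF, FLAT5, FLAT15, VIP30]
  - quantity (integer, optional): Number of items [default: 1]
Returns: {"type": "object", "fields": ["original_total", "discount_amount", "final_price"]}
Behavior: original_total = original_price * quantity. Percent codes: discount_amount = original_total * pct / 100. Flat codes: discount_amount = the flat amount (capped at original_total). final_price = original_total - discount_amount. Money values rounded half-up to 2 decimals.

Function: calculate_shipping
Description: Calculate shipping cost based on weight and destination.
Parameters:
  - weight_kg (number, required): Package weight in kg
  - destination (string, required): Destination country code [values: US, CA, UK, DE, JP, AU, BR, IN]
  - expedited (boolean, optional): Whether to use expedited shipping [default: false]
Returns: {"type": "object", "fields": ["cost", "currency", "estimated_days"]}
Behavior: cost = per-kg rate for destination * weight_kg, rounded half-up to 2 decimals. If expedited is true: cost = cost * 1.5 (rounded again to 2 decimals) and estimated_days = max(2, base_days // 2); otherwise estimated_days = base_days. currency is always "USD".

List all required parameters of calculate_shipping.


Parameters of calculate_shipping and their required/optional flag:
  weight_kg: required
  destination: required
  expedited: optional
destination, weight_kg


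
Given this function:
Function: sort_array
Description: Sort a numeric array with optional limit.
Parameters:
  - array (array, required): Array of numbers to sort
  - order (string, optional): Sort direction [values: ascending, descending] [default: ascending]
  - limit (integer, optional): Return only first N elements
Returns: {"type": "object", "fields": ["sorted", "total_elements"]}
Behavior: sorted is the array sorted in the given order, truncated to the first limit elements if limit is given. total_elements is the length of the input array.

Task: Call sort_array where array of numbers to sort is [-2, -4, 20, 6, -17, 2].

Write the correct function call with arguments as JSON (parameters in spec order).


Mapping each described value to its parameter name:
  'Array of numbers to sort' -> array = [-2, -4, 20, 6, -17, 2]
sort_array({"array": [-2, -4, 20, 6, -17, 2]})


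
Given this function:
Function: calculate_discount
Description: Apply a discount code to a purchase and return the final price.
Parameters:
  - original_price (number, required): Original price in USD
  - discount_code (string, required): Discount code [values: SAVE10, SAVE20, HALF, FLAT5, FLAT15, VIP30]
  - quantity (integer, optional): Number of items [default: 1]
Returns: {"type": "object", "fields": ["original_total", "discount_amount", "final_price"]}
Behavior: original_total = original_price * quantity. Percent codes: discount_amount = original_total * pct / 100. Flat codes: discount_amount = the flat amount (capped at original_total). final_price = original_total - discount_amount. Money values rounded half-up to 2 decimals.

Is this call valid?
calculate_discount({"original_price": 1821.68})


Checking required parameters...
Missing required parameter: discount_code
Invalid - missing required parameter 'discount_code'


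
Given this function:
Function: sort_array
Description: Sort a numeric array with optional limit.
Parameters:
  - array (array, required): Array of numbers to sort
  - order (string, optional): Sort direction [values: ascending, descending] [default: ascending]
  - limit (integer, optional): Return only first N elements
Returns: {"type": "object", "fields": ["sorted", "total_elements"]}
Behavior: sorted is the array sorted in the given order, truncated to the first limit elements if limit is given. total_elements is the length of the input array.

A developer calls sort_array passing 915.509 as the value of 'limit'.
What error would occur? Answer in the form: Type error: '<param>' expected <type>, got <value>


Spec: 'limit' is declared as integer; 915.509 is a non-integer number.
Type error: 'limit' expected integer, got 915.509


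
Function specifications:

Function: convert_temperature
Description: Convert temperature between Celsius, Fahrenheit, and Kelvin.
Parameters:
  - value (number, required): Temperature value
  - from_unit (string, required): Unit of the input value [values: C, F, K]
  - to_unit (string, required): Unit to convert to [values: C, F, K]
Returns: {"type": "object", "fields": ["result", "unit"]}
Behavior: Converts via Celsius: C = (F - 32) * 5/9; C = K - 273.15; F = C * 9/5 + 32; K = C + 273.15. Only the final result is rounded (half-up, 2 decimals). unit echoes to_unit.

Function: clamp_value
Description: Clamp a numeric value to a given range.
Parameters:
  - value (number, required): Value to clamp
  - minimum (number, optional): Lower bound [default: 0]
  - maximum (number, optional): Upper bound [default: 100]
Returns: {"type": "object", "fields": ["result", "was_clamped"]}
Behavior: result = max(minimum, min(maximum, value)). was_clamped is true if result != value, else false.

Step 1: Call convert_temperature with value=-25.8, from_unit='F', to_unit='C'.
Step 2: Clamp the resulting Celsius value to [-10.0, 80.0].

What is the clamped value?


Step 1: convert_temperature(value=-25.8, from_unit=F, to_unit=C)
  To C: (-25.8 - 32) * 5/9 = -32.111111
  Target is C: -32.111111
  Round to 2 decimals: -32.11
  -> result = -32.11 C
Step 2: clamp_value(value=-32.11, minimum=-10.0, maximum=80.0)
  result = max(-10.0, min(80.0, -32.11)) = max(-10.0, -32.11) = -10.0
  was_clamped = (-10.0 != -32.11) = true
  -> result = -10.0
-10.0


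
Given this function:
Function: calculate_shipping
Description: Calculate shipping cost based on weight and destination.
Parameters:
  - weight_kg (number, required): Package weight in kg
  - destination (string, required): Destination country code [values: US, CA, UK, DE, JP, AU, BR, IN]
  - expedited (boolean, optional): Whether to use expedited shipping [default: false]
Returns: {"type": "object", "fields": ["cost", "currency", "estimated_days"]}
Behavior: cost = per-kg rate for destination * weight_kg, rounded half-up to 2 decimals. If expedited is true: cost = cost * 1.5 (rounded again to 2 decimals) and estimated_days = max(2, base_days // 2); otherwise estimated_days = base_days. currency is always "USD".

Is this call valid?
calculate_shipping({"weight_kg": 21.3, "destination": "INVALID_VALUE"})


Checking parameter values...
Parameter 'destination' has value 'INVALID_VALUE' not in allowed: US, CA, UK, DE, JP, AU, BR, IN
Invalid - 'destination' must be one of US, CA, UK, DE, JP, AU, BR, IN


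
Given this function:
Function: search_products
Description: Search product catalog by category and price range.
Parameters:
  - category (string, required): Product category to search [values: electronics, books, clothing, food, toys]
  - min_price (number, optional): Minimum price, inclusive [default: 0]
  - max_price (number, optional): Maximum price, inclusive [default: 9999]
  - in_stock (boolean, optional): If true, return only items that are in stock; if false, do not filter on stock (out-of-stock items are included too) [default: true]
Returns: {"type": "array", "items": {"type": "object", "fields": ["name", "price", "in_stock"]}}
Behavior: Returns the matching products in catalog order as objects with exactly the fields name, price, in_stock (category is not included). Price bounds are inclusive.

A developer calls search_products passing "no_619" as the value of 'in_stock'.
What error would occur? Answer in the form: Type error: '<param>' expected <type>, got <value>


Spec: 'in_stock' is declared as boolean; "no_619" is a string.
Type error: 'in_stock' expected boolean, got "no_619"


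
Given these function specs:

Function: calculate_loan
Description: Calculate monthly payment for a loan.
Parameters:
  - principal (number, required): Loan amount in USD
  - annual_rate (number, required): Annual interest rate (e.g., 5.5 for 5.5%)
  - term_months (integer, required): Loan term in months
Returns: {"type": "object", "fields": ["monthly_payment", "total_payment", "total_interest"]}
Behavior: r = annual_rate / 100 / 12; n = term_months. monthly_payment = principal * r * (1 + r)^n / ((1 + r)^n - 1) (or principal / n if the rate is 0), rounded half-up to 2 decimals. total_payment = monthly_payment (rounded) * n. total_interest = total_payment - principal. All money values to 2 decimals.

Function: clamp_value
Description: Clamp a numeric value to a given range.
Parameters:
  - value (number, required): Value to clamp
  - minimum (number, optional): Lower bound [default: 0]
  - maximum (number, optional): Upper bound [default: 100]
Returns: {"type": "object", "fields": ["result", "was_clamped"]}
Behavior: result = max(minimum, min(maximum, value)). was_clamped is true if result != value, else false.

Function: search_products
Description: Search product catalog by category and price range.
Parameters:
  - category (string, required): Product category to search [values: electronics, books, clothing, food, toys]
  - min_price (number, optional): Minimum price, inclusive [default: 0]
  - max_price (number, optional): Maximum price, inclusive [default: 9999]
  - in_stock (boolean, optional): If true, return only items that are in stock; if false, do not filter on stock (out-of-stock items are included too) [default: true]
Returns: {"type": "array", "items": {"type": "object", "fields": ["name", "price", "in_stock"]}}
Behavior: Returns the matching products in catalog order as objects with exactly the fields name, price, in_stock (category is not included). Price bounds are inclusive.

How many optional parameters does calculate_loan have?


Parameters of calculate_loan: principal (required), annual_rate (required), term_months (required)
Optional count:
0


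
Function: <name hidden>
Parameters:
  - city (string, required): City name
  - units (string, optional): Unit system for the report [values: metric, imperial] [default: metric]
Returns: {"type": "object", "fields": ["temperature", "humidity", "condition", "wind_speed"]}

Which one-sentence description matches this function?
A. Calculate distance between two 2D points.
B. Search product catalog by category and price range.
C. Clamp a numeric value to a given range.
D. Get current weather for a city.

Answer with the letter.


Parameters city, units and return ["temperature", "humidity", "condition", "wind_speed"] fit: Get current weather for a city.
D


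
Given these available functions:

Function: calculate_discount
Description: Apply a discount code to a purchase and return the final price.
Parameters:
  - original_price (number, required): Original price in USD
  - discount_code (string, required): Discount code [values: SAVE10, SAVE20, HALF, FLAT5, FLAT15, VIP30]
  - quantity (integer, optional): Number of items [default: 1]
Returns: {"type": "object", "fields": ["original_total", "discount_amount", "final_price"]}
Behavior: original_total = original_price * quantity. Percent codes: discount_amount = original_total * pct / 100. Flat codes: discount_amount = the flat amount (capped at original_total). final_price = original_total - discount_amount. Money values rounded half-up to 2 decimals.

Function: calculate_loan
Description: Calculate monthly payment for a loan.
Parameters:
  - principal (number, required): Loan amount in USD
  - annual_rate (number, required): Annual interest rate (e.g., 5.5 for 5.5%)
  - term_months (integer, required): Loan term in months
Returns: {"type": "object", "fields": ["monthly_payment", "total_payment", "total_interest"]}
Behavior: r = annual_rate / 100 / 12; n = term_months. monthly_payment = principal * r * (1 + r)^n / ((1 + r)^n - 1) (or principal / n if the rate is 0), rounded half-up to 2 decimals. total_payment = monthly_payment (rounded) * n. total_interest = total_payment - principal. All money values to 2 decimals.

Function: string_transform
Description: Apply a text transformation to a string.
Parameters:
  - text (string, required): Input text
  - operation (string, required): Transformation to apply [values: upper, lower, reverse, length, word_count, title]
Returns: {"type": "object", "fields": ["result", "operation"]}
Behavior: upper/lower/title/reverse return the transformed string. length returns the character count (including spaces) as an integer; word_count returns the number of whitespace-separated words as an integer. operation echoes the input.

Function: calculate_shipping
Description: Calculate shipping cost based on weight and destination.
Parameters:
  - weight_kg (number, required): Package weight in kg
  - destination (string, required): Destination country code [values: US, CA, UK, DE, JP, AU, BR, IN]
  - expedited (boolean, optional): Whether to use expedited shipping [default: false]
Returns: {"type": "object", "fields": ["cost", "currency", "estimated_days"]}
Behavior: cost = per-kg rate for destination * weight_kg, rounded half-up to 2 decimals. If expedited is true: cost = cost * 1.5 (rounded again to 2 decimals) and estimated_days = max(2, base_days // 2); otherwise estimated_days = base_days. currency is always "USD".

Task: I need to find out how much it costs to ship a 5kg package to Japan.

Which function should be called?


The task needs a function whose description is: Calculate shipping cost based on weight and destination.
calculate_shipping


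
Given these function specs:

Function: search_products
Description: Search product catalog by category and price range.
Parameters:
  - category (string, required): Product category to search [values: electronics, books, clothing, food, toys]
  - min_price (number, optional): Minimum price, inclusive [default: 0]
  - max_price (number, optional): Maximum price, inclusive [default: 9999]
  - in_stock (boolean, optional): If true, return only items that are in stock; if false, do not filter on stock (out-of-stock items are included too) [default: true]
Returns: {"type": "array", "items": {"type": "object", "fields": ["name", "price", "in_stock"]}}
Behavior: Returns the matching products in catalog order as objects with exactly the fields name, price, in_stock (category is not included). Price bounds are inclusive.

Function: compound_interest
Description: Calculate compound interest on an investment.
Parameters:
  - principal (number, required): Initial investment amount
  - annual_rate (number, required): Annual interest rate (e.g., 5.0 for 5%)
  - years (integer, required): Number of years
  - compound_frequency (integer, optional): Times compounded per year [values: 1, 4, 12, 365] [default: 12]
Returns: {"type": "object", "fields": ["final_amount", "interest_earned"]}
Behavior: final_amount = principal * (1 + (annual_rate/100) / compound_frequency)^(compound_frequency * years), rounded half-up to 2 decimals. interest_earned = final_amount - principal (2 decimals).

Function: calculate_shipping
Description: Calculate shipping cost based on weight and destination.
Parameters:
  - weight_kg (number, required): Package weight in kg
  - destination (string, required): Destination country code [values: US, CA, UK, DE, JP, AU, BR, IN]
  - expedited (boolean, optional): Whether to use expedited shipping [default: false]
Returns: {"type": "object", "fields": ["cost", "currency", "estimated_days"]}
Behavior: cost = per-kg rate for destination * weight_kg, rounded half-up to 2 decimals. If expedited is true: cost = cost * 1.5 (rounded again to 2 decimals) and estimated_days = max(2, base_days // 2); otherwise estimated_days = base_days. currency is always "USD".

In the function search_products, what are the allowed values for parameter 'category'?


The search_products spec declares:
  - category (string, required): Product category to search [values: electronics, books, clothing, food, toys]
Allowed values:
electronics, books, clothing, food, toys


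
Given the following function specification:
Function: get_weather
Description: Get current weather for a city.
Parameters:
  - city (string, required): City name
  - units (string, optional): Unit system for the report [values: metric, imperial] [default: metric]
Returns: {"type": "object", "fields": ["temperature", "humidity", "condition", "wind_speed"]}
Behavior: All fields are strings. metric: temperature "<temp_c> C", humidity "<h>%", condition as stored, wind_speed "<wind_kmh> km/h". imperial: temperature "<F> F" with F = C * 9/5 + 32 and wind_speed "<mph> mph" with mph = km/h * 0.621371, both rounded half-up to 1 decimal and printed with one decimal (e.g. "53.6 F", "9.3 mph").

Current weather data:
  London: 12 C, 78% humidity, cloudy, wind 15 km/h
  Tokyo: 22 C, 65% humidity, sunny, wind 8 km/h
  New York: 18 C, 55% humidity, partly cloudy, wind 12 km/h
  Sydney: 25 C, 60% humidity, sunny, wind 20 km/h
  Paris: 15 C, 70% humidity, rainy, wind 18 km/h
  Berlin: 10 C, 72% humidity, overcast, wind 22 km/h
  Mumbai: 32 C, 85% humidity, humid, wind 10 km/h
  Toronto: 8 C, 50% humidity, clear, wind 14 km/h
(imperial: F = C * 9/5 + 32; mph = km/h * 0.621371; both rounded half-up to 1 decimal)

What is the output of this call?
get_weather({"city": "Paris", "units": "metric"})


Paris record: 15 C, 70%, rainy, 18 km/h
metric: report values as stored ('<temp_c> C', '<humidity>%', '<wind_kmh> km/h')
Output:
{"temperature": "15 C", "humidity": "70%", "condition": "rainy", "wind_speed": "18 km/h"}


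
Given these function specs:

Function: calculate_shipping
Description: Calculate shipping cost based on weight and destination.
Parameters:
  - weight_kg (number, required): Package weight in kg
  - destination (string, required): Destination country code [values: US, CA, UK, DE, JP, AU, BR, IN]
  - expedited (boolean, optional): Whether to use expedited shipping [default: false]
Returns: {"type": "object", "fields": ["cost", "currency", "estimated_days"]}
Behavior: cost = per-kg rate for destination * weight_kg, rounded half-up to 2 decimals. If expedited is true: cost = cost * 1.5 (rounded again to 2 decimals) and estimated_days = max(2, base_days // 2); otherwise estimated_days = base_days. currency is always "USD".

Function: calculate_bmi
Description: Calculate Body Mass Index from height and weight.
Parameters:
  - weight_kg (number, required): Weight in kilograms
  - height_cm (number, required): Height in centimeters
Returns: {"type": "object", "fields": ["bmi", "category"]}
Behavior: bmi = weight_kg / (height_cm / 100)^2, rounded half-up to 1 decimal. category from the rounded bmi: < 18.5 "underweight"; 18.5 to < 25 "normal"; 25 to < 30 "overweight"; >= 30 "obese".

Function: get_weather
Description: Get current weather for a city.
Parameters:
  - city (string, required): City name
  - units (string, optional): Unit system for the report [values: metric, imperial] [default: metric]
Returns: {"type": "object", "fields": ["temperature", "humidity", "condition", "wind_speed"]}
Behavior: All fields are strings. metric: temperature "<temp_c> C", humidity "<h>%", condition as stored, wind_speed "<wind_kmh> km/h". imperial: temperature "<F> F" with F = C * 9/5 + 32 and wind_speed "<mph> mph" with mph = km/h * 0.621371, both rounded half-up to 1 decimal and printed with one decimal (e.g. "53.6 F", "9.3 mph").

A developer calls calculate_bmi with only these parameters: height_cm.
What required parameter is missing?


Required parameters: weight_kg, height_cm
Provided: height_cm
Missing: weight_kg
weight_kg


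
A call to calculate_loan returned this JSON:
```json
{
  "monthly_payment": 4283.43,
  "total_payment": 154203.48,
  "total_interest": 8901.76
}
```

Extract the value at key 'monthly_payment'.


4283.43


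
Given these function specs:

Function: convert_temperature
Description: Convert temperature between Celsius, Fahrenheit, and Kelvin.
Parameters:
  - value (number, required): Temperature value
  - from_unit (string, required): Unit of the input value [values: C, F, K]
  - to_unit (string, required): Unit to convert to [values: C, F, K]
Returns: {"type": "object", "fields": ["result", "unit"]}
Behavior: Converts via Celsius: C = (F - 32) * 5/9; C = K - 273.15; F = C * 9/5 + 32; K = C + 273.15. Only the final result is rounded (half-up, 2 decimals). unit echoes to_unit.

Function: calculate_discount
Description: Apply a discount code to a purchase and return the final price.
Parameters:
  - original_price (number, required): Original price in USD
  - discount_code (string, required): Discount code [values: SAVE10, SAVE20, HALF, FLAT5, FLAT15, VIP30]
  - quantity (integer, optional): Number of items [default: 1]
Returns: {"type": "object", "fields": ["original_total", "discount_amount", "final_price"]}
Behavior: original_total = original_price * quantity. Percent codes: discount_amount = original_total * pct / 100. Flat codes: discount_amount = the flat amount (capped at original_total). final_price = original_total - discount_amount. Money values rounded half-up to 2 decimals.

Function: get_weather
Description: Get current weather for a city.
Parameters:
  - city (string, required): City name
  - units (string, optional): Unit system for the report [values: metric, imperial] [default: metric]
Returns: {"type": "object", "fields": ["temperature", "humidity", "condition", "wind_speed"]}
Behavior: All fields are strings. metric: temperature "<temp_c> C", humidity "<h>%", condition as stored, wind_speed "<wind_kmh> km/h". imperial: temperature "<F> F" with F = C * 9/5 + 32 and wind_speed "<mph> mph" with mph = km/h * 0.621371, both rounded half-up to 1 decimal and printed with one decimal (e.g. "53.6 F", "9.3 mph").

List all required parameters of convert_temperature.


Parameters of convert_temperature and their required/optional flag:
  value: required
  from_unit: required
  to_unit: required
from_unit, to_unit, value


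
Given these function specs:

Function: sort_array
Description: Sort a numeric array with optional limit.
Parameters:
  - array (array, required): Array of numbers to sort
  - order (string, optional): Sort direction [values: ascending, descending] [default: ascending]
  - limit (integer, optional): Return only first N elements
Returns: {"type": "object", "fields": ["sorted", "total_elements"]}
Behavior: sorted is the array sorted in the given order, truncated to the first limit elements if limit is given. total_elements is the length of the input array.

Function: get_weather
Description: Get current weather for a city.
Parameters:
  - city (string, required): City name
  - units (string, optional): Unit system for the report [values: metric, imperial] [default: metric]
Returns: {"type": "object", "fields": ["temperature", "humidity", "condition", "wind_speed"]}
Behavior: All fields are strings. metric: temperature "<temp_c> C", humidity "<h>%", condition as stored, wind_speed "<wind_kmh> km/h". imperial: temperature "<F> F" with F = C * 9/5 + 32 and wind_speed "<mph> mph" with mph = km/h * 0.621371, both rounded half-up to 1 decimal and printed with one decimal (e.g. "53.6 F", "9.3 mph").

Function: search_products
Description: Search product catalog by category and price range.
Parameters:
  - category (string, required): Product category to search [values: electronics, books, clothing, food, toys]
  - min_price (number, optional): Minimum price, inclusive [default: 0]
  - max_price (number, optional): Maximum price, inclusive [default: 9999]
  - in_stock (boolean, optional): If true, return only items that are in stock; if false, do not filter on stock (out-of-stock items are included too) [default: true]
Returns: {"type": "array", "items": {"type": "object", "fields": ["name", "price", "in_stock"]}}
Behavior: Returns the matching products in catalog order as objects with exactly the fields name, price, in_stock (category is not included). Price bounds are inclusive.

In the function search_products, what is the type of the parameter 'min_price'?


The search_products spec declares:
  - min_price (number, optional): Minimum price, inclusive [default: 0]
Type:
number


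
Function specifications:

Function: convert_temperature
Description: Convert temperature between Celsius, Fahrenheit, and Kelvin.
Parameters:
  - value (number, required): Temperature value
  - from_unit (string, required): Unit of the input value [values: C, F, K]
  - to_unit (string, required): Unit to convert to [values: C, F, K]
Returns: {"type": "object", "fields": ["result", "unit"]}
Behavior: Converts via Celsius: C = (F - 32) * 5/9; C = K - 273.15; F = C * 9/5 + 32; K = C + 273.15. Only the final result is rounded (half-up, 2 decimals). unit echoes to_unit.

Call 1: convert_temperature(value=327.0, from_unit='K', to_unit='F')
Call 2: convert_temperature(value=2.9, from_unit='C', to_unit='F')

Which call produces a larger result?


Call 1:
  To C: 327 - 273.15 = 53.85
  To F: 53.85 * 9/5 + 32 = 128.93
  Round to 2 decimals: 128.93
  -> 128.93 F
Call 2:
  Input already in C: 2.9
  To F: 2.9 * 9/5 + 32 = 37.22
  Round to 2 decimals: 37.22
  -> 37.22 F
Call 1 (128.93 F)


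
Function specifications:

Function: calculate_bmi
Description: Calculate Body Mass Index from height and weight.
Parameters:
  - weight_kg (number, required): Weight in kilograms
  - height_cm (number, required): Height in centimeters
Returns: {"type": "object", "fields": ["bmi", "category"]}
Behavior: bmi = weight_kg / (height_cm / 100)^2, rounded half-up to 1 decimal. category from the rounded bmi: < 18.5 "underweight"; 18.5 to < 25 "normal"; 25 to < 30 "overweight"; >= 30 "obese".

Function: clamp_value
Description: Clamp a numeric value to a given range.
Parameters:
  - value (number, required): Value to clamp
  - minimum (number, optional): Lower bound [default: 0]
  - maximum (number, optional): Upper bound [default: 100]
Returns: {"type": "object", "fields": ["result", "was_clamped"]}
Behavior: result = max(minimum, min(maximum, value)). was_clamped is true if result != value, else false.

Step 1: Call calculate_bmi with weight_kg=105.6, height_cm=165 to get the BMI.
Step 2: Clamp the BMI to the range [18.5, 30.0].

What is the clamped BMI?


Step 1: calculate_bmi(weight_kg=105.6, height_cm=165)
  height_m = 165 / 100 = 1.65
  bmi = 105.6 / 1.65^2 = 105.6 / 2.7225 = 38.787879 -> 38.8
  38.8 >= 30 -> obese
  -> bmi = 38.8
Step 2: clamp_value(value=38.8, minimum=18.5, maximum=30.0)
  result = max(18.5, min(30.0, 38.8)) = max(18.5, 30.0) = 30.0
  was_clamped = (30.0 != 38.8) = true
  -> result = 30.0
30.0


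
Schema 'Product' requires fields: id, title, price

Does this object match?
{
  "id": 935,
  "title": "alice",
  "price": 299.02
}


Checking required fields... All present.
Valid - all required fields present


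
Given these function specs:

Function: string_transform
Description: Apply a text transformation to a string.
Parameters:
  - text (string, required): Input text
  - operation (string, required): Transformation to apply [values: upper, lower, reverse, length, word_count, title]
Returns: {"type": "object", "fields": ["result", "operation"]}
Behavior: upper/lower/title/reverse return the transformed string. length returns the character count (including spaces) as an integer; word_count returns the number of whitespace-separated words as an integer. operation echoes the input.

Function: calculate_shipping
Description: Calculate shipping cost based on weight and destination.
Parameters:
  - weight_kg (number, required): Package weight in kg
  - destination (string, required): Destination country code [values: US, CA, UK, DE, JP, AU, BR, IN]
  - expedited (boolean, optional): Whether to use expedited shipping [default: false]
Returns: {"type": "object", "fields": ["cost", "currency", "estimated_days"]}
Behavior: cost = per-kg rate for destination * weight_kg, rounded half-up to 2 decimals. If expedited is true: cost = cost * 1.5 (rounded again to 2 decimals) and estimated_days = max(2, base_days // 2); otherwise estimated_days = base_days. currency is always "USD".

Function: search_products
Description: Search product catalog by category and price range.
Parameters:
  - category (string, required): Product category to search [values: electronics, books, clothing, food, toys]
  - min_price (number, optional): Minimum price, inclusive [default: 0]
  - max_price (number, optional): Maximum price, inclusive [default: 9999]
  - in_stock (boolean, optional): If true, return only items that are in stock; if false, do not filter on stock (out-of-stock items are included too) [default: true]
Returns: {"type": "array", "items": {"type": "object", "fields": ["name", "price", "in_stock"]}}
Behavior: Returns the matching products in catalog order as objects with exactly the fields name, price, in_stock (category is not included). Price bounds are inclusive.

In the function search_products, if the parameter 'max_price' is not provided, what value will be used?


The search_products spec declares:
  - max_price (number, optional): Maximum price, inclusive [default: 9999]
Default:
9999
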